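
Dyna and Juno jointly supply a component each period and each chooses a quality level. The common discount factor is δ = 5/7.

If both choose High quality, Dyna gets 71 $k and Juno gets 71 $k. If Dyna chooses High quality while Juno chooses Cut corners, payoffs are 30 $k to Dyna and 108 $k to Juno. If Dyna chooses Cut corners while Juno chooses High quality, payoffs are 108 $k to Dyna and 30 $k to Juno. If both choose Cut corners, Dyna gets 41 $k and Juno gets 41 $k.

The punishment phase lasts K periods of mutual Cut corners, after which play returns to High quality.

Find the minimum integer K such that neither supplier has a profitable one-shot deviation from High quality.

IC: δ(1−δ^K)/(1−δ) ≥ (108−71)/(71−41) = 37/30.
With δ = 5/7: need 1 − δ^K ≥ 37/30·(1−5/7)/(5/7), i.e. δ^K ≤ 0.5067.
Since (5/7)^2 = 0.5102 and (5/7)^3 = 0.3644, the smallest such K is 3.

3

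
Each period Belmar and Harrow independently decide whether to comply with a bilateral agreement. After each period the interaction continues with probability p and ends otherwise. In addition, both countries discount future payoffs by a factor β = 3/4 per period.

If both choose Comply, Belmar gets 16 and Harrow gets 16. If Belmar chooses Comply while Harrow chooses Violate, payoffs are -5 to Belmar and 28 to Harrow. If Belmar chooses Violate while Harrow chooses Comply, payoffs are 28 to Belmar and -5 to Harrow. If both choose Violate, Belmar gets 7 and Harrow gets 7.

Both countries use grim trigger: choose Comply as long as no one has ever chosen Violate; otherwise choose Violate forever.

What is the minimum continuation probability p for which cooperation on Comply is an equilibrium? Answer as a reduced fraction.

16/21

With continuation probability p and discount β, the effective per-period discount factor is βp.
Grim-trigger IC: βp ≥ (28−16)/(28−7) = 4/7.
So p ≥ (4/7)/(3/4) = 16/21.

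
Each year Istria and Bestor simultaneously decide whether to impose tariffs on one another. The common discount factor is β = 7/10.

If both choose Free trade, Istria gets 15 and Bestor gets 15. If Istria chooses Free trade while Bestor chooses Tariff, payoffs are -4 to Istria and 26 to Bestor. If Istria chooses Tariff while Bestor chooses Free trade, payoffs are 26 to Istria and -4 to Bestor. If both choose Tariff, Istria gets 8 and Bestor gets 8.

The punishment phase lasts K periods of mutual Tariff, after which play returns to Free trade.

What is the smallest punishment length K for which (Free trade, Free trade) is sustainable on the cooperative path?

No profitable deviation requires (15−8)(β+…+β^K) ≥ 26−15, i.e. β+…+β^K ≥ 11/7 ≈ 1.5714.
With β = 7/10, the partial sums are K=1: 0.7000, K=2: 1.1900, K=3: 1.5330, K=4: 1.7731.
K = 4 is the first length at which the sum reaches 1.5714.

4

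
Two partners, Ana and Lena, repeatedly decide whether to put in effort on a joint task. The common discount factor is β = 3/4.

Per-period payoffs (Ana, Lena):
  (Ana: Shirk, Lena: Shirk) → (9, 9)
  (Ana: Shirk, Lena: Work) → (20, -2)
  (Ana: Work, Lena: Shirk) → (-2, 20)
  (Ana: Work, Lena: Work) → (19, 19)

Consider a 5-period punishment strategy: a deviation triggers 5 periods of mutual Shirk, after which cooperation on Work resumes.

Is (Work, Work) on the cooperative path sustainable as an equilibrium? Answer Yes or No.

Comparing payoff streams over the 6 periods until play realigns: cooperate → 19(1+β+…+β^5); deviate → 20 + 9(β+…+β^5).
Cooperation is sustained iff (19−9)(β+…+β^5) ≥ 20−19.
β+…+β^5 = 3/4·(1−(3/4)^5)/(1−3/4) = 2.2881, and (20−19)/(19−9) = 0.1000.
2.2881 ≥ 0.1000, so cooperation is sustainable.

Yes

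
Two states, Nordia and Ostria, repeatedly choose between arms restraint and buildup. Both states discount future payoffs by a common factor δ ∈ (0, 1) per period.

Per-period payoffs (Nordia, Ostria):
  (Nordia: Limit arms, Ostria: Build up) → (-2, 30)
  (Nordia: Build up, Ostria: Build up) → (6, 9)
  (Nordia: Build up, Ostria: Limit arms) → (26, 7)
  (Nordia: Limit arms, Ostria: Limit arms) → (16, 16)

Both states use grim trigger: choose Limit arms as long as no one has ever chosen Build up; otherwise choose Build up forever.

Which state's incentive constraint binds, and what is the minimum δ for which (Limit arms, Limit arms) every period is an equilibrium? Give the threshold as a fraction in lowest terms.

Nordia: cooperation gives 16 each period; deviation gives 26 once then 6 forever.
  16/(1−δ) ≥ 26 + 6δ/(1−δ) ⇒ δ ≥ 10/20 = 1/2.
Ostria: cooperation gives 16 each period; deviation gives 30 once then 9 forever.
  δ ≥ 14/21 = 2/3.
Both must hold, so the binding constraint is Ostria's: δ ≥ 2/3.

Ostria; δ ≥ 2/3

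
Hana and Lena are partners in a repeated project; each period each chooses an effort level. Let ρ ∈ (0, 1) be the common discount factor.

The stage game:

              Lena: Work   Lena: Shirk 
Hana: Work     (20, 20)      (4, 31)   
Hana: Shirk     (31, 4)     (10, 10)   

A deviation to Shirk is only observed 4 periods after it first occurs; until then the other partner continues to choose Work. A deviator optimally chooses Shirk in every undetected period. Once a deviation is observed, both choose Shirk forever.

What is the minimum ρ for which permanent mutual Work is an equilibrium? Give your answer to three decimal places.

0.851

The best deviation is to choose Shirk for all 4 undetected periods, earning 31 each, then 10 forever once detected.
Deviation value: 31(1−ρ^4)/(1−ρ) + 10ρ^4/(1−ρ); cooperation value: 20/(1−ρ).
IC: 20 ≥ 31(1−ρ^4) + 10ρ^4 = 31 − 21ρ^4.
So ρ^4 ≥ 11/21, giving ρ ≥ (11/21)^(1/4) ≈ 0.851.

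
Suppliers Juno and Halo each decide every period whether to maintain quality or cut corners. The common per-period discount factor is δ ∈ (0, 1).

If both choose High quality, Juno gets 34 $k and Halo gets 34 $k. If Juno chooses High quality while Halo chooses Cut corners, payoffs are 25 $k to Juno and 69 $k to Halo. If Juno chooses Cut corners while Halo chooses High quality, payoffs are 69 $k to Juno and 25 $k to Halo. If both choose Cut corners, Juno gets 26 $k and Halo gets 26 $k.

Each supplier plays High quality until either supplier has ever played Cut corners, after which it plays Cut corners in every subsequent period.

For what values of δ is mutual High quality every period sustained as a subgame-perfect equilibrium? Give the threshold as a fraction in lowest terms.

One-period gain from deviating is 69 − 34 = 35. The loss is 34 − 26 = 8 in every subsequent period, with present value 8·δ/(1−δ).
Deviation is unprofitable when 8·δ/(1−δ) ≥ 35, i.e. δ/(1−δ) ≥ 35/8.
Equivalently δ ≥ 35/(35+8) = 35/43.

35/43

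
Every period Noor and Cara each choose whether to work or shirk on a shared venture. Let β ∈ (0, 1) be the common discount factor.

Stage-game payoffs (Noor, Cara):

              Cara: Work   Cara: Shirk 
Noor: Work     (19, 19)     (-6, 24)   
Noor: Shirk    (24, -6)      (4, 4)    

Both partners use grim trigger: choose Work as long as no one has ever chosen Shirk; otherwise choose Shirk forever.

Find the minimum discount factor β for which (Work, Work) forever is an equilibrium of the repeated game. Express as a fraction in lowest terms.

1/4

Cooperation forever yields 19 each period: 19/(1−β).
Deviating yields 24 once, then 4 forever: 24 + 4β/(1−β).
No profitable deviation requires 19/(1−β) ≥ 24 + 4β/(1−β).
Multiplying by (1−β): 19 ≥ 24(1−β) + 4β = 24 − 20β.
So 20β ≥ 5, i.e. β ≥ 5/20 = 1/4.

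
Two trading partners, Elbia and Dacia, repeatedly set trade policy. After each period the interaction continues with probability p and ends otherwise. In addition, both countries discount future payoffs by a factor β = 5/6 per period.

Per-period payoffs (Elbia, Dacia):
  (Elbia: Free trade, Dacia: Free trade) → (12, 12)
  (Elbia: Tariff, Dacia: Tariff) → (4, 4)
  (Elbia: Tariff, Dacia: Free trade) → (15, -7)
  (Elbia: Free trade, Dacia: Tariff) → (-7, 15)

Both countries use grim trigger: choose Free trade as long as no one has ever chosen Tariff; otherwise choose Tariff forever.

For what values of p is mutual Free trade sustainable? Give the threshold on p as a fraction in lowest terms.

With continuation probability p and discount β, the effective per-period discount factor is βp.
Grim-trigger IC: βp ≥ (15−12)/(15−4) = 3/11.
So p ≥ (3/11)/(5/6) = 18/55.

18/55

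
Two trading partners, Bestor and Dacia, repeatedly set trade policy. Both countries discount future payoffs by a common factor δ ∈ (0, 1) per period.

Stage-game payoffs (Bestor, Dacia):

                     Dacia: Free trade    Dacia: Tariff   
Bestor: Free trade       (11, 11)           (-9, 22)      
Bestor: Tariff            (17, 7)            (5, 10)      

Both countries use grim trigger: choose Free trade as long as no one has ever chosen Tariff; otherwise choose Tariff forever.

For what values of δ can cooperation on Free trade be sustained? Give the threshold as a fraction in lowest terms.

11/12

Bestor's threshold: (17−11)/(17−5) = 1/2.
Dacia's threshold: (22−11)/(22−10) = 11/12.
1/2 < 11/12, so Dacia binds and δ* = 11/12.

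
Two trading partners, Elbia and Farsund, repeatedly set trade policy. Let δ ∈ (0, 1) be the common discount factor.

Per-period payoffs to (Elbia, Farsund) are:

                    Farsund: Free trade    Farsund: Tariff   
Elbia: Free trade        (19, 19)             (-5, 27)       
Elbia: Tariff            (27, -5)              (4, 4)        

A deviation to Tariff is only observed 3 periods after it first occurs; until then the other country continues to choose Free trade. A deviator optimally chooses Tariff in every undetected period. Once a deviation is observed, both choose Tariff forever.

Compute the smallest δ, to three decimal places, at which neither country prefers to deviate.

0.703

The best deviation is to choose Tariff for all 3 undetected periods, earning 27 each, then 4 forever once detected.
Deviation value: 27(1−δ^3)/(1−δ) + 4δ^3/(1−δ); cooperation value: 19/(1−δ).
IC: 19 ≥ 27(1−δ^3) + 4δ^3 = 27 − 23δ^3.
So δ^3 ≥ 8/23, giving δ ≥ (8/23)^(1/3) ≈ 0.703.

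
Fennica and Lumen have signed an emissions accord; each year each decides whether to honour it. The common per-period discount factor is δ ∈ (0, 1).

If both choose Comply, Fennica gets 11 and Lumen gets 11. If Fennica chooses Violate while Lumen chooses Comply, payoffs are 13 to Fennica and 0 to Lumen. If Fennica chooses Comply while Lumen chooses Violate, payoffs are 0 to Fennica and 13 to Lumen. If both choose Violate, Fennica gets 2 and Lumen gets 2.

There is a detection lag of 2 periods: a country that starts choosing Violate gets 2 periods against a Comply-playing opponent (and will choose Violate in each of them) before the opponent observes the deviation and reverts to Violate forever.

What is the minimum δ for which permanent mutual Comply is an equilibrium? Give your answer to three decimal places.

0.426

Deviating for the 2 undetected periods gains 13−11 = 2 per period over cooperation, then loses 11−2 = 9 per period forever once punishment starts.
Gain: 2(1 + δ + … + δ^1); loss: 9·δ^2/(1−δ).
No profitable deviation ⇔ 2(1−δ^2) ≤ 9·δ^2, i.e. δ^2 ≥ 2/(2+9) = 2/11.
Hence δ ≥ (2/11)^(1/2) ≈ 0.426.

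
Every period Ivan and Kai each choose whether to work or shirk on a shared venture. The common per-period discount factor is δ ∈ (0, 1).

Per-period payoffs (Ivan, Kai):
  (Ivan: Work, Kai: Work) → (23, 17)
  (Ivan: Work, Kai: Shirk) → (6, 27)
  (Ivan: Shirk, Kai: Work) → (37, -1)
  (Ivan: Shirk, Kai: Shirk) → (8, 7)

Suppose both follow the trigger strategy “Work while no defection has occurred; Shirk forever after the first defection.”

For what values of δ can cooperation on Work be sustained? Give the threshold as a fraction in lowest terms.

Ivan: cooperation gives 23 each period; deviation gives 37 once then 8 forever.
  23/(1−δ) ≥ 37 + 8δ/(1−δ) ⇒ δ ≥ 14/29.
Kai: cooperation gives 17 each period; deviation gives 27 once then 7 forever.
  δ ≥ 10/20 = 1/2.
Both must hold, so the binding constraint is Kai's: δ ≥ 1/2.

1/2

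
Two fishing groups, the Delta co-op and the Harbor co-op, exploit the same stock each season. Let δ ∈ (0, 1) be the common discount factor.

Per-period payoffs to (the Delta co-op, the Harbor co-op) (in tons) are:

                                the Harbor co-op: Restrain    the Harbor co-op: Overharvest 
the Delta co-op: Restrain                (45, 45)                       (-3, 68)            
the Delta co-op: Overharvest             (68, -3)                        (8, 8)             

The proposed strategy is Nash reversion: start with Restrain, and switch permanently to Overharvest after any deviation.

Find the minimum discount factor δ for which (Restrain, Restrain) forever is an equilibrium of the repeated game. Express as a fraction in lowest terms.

23/60

Cooperation forever yields 45 each period: 45/(1−δ).
Deviating yields 68 once, then 8 forever: 68 + 8δ/(1−δ).
No profitable deviation requires 45/(1−δ) ≥ 68 + 8δ/(1−δ).
Multiplying by (1−δ): 45 ≥ 68(1−δ) + 8δ = 68 − 60δ.
So 60δ ≥ 23, i.e. δ ≥ 23/60.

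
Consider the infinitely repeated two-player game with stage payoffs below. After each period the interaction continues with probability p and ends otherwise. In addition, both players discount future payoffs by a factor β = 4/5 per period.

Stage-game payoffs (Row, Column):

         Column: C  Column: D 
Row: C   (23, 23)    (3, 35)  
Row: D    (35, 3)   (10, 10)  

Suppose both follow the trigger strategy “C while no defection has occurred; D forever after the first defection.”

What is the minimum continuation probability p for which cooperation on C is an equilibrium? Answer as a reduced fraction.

Expected continuation weight on next period's payoff is β·p = 4/5·p, which plays the role of the discount factor.
Cooperation requires 4/5·p ≥ (35−23)/(35−10) = 12/25, hence p ≥ 3/5.

3/5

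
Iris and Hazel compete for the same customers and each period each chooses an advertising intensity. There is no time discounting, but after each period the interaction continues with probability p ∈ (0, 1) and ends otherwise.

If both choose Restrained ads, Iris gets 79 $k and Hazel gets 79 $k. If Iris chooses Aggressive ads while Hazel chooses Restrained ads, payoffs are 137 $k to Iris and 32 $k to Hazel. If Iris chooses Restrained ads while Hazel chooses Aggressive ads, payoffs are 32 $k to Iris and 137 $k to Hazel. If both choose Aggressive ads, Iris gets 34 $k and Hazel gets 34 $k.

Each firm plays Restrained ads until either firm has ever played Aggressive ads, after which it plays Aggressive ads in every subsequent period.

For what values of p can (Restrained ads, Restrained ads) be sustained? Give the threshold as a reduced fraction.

Expected cooperation value is 79 + p·79 + p²·79 + … = 79/(1−p); deviation gives 137 + p·34/(1−p).
79 ≥ 137(1−p) + 34p ⇒ 103p ≥ 58 ⇒ p ≥ 58/103.

58/103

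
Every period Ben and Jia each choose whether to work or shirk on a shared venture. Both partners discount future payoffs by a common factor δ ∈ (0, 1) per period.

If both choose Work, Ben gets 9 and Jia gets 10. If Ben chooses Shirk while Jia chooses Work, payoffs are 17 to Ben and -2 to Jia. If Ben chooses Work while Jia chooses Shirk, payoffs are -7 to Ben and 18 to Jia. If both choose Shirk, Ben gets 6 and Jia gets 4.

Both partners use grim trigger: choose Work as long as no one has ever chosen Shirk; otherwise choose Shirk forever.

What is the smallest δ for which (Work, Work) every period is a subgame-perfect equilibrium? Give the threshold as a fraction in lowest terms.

Ben's threshold: (17−9)/(17−6) = 8/11.
Jia's threshold: (18−10)/(18−4) = 4/7.
8/11 > 4/7, so Ben binds and δ* = 8/11.

8/11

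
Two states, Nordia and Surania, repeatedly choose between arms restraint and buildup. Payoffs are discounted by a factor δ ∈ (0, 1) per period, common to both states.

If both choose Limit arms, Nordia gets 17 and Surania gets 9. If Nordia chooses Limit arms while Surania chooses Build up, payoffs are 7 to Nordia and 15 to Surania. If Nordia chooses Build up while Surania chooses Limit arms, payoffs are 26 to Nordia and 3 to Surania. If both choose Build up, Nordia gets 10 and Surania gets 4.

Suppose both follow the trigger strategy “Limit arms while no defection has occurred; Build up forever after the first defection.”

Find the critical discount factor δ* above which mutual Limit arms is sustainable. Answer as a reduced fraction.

9/16

Nordia: cooperation gives 17 each period; deviation gives 26 once then 10 forever.
  17/(1−δ) ≥ 26 + 10δ/(1−δ) ⇒ δ ≥ 9/16.
Surania: cooperation gives 9 each period; deviation gives 15 once then 4 forever.
  δ ≥ 6/11.
Both must hold, so the binding constraint is Nordia's: δ ≥ 9/16.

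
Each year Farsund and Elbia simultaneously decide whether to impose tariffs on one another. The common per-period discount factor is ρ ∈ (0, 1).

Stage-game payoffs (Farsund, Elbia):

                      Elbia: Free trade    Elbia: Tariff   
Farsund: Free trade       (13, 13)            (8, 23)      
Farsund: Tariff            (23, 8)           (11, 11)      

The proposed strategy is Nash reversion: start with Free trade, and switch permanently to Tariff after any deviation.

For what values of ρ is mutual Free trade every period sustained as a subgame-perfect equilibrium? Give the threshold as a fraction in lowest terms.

Under grim trigger the critical discount factor is (T−C)/(T−P) with T = 23, C = 13, P = 11.
ρ* = (23−13)/(23−11) = 10/12 = 5/6.

5/6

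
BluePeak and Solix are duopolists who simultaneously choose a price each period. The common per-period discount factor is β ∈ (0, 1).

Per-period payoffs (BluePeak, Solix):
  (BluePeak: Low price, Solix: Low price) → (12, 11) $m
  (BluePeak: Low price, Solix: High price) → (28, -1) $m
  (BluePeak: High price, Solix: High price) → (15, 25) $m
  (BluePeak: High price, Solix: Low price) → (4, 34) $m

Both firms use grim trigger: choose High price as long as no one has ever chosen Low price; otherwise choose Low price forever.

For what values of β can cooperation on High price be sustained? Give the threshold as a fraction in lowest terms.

13/16

BluePeak: cooperation gives 15 each period; deviation gives 28 once then 12 forever.
  15/(1−β) ≥ 28 + 12β/(1−β) ⇒ β ≥ 13/16.
Solix: cooperation gives 25 each period; deviation gives 34 once then 11 forever.
  β ≥ 9/23.
Both must hold, so the binding constraint is BluePeak's: β ≥ 13/16.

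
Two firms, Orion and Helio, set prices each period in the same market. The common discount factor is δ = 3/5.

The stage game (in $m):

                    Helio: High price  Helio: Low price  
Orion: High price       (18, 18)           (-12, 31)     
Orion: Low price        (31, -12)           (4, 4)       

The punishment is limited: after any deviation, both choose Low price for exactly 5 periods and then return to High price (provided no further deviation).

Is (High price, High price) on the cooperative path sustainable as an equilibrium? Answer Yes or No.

Yes

Comparing payoff streams over the 6 periods until play realigns: cooperate → 18(1+δ+…+δ^5); deviate → 31 + 4(δ+…+δ^5).
Cooperation is sustained iff (18−4)(δ+…+δ^5) ≥ 31−18.
δ+…+δ^5 = 3/5·(1−(3/5)^5)/(1−3/5) = 1.3834, and (31−18)/(18−4) = 0.9286.
1.3834 ≥ 0.9286, so cooperation is sustainable.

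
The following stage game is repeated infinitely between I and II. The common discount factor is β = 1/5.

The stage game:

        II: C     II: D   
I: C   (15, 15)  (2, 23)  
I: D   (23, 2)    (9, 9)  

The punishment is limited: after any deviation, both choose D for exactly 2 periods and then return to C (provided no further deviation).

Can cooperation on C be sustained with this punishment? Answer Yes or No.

A one-shot deviation gives 23 now, then 9 for 2 periods, then back to 15.
Gain from deviating: (23−15) today; loss: (15−9) in each of the next 2 periods.
No-deviation condition: (15−9)(β+…+β^2) ≥ 23−15, i.e. β+…+β^2 ≥ 4/3.
At β = 1/5: β+…+β^2 = 0.2400 < 1.3333.
So cooperation is not sustainable.

No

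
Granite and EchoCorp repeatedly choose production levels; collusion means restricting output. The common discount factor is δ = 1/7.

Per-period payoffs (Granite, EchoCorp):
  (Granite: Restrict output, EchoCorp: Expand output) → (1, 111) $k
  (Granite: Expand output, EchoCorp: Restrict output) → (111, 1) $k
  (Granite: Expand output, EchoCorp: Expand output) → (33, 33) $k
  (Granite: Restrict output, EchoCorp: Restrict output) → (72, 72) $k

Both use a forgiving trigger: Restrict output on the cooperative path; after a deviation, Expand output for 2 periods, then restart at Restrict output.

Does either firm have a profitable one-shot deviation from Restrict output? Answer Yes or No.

Yes

IC: δ+…+δ^2 ≥ (111−72)/(72−33) = 1.
At δ = 1/7: partial sum = 0.1633 < 1.0000. Cooperation not sustainable.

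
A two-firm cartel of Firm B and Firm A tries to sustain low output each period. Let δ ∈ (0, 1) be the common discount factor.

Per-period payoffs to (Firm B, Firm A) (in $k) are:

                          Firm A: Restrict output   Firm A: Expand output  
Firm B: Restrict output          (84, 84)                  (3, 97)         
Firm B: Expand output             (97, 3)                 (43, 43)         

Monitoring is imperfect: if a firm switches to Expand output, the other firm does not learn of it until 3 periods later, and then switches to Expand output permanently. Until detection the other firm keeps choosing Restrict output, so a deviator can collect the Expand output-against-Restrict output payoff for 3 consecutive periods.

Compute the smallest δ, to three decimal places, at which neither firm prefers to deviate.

Deviating for the 3 undetected periods gains 97−84 = 13 per period over cooperation, then loses 84−43 = 41 per period forever once punishment starts.
Gain: 13(1 + δ + … + δ^2); loss: 41·δ^3/(1−δ).
No profitable deviation ⇔ 13(1−δ^3) ≤ 41·δ^3, i.e. δ^3 ≥ 13/(13+41) = 13/54.
Hence δ ≥ (13/54)^(1/3) ≈ 0.622.

0.622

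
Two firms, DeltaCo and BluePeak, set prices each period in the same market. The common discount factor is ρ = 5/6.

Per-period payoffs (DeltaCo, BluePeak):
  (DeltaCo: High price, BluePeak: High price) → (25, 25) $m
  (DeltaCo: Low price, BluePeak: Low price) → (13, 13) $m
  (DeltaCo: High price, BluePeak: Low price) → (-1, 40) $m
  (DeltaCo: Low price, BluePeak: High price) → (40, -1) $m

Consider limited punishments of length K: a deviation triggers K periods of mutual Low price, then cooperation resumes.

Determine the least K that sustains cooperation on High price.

2

No profitable deviation requires (25−13)(ρ+…+ρ^K) ≥ 40−25, i.e. ρ+…+ρ^K ≥ 5/4 ≈ 1.2500.
With ρ = 5/6, the partial sums are K=1: 0.8333, K=2: 1.5278.
K = 2 is the first length at which the sum reaches 1.2500.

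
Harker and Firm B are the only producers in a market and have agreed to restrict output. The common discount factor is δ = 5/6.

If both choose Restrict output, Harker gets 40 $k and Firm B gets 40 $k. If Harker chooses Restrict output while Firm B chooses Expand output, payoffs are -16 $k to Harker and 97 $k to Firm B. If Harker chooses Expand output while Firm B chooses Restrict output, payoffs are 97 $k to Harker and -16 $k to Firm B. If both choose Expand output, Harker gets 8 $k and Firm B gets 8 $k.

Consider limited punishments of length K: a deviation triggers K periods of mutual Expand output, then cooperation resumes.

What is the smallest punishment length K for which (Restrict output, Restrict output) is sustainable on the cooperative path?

3

Need Σ_{k=1}^{K} δ^k ≥ (97−40)/(40−8) = 1.7812 at δ = 5/6.
At K = 2 the sum is 1.5278 < 1.7812; at K = 3 it is 2.1065 ≥ 1.7812.
So the minimum punishment length is K = 3.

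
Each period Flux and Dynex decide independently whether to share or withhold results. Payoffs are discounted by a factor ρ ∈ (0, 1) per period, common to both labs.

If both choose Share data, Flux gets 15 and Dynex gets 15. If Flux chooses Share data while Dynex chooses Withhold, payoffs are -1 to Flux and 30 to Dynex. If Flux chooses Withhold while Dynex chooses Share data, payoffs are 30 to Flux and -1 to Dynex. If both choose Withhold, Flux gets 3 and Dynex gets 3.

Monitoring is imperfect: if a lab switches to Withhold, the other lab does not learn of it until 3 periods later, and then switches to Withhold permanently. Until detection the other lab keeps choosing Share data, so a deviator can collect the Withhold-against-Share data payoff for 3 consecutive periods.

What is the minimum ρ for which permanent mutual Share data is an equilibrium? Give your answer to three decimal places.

A deviator earns 30 for 3 periods, then 3 forever; cooperating earns 15 forever. Multiplying the IC by (1−ρ):
15 ≥ 30(1−ρ^3) + 3ρ^3, so 27·ρ^3 ≥ 15 and ρ^3 ≥ 5/9.
ρ ≥ (5/9)^(1/3) ≈ 0.822.

0.822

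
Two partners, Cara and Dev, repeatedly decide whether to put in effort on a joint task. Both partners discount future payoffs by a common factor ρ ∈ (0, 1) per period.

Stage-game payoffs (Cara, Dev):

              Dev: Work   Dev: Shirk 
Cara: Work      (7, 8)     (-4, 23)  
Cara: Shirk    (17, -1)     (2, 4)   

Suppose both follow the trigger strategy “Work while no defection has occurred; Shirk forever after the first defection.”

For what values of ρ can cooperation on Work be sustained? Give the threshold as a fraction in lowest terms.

Cara's threshold: (17−7)/(17−2) = 2/3.
Dev's threshold: (23−8)/(23−4) = 15/19.
2/3 < 15/19, so Dev binds and ρ* = 15/19.

15/19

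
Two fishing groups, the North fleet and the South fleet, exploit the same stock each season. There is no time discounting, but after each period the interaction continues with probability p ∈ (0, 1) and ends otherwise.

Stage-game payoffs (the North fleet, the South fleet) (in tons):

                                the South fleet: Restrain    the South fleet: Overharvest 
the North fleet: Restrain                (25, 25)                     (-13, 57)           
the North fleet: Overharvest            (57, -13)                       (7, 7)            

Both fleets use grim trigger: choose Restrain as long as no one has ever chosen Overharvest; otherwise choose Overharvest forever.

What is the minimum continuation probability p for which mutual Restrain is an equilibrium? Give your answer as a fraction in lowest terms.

Expected cooperation value is 25 + p·25 + p²·25 + … = 25/(1−p); deviation gives 57 + p·7/(1−p).
25 ≥ 57(1−p) + 7p ⇒ 50p ≥ 32 ⇒ p ≥ 32/50 = 16/25.

16/25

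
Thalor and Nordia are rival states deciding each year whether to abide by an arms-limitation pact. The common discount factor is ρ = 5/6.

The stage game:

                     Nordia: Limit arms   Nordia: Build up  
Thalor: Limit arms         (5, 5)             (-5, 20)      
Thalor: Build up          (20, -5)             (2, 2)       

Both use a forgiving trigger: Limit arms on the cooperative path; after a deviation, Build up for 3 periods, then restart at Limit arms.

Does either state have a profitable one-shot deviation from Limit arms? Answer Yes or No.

Yes

Comparing payoff streams over the 4 periods until play realigns: cooperate → 5(1+ρ+…+ρ^3); deviate → 20 + 2(ρ+…+ρ^3).
Cooperation is sustained iff (5−2)(ρ+…+ρ^3) ≥ 20−5.
ρ+…+ρ^3 = 5/6·(1−(5/6)^3)/(1−5/6) = 2.1065, and (20−5)/(5−2) = 5.0000.
2.1065 < 5.0000, so cooperation is not sustainable.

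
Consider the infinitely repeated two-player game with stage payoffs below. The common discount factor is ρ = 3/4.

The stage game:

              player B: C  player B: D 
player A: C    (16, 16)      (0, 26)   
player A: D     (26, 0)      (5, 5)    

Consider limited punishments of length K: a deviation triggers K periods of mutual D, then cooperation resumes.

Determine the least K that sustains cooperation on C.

No profitable deviation requires (16−5)(ρ+…+ρ^K) ≥ 26−16, i.e. ρ+…+ρ^K ≥ 10/11 ≈ 0.9091.
With ρ = 3/4, the partial sums are K=1: 0.7500, K=2: 1.3125.
K = 2 is the first length at which the sum reaches 0.9091.

2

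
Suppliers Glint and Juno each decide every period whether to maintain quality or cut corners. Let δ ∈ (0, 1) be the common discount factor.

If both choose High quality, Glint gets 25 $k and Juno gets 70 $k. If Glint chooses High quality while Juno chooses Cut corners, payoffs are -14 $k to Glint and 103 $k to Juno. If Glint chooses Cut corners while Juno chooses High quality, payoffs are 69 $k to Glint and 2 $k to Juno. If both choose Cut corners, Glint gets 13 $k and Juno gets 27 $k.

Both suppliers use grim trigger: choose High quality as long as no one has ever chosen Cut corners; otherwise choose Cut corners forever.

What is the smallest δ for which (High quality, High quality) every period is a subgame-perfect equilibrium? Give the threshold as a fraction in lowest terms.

Glint: cooperation gives 25 each period; deviation gives 69 once then 13 forever.
  25/(1−δ) ≥ 69 + 13δ/(1−δ) ⇒ δ ≥ 44/56 = 11/14.
Juno: cooperation gives 70 each period; deviation gives 103 once then 27 forever.
  δ ≥ 33/76.
Both must hold, so the binding constraint is Glint's: δ ≥ 11/14.

11/14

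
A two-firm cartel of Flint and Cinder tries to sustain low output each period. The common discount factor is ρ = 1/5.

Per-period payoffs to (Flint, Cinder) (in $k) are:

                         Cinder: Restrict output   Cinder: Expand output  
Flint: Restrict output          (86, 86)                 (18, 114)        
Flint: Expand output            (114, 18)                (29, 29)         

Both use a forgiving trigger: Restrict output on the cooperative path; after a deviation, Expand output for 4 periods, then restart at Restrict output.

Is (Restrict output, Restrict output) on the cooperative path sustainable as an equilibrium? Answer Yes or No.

No

A one-shot deviation gives 114 now, then 29 for 4 periods, then back to 86.
Gain from deviating: (114−86) today; loss: (86−29) in each of the next 4 periods.
No-deviation condition: (86−29)(ρ+…+ρ^4) ≥ 114−86, i.e. ρ+…+ρ^4 ≥ 28/57.
At ρ = 1/5: ρ+…+ρ^4 = 0.2496 < 0.4912.
So cooperation is not sustainable.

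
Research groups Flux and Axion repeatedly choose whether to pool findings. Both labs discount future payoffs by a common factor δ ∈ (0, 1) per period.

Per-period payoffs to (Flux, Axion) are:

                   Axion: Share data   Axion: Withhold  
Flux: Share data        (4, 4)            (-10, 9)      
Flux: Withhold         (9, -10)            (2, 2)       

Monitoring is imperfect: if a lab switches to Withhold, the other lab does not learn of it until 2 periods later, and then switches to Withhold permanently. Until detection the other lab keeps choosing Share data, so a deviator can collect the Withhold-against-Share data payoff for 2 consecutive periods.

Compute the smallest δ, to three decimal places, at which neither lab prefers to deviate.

A deviator earns 9 for 2 periods, then 2 forever; cooperating earns 4 forever. Multiplying the IC by (1−δ):
4 ≥ 9(1−δ^2) + 2δ^2, so 7·δ^2 ≥ 5 and δ^2 ≥ 5/7.
δ ≥ (5/7)^(1/2) ≈ 0.845.

0.845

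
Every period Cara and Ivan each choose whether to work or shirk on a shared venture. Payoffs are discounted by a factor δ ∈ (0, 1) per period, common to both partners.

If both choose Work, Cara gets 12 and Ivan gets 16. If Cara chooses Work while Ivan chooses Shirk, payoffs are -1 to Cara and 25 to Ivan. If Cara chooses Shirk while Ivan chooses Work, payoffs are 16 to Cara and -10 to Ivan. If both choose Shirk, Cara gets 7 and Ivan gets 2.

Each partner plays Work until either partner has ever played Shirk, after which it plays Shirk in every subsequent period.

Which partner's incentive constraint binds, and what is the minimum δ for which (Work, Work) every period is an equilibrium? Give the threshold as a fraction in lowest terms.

For Cara: deviation gain 16−12 = 4, per-period punishment loss 12−7 = 5. IC gives δ ≥ 4/9.
For Ivan: gain 9, loss 14 per period, so δ ≥ 9/23.
The tighter constraint is Cara's, so cooperation needs δ ≥ 4/9.

Cara; δ ≥ 4/9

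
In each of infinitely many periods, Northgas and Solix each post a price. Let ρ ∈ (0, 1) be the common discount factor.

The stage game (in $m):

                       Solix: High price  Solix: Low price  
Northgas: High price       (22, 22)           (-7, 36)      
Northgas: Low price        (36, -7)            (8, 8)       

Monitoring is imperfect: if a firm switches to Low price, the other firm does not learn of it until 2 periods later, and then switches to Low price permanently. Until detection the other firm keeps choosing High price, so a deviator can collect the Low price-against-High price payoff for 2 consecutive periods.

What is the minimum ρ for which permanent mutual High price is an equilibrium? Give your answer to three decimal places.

Deviating for the 2 undetected periods gains 36−22 = 14 per period over cooperation, then loses 22−8 = 14 per period forever once punishment starts.
Gain: 14(1 + ρ + … + ρ^1); loss: 14·ρ^2/(1−ρ).
No profitable deviation ⇔ 14(1−ρ^2) ≤ 14·ρ^2, i.e. ρ^2 ≥ 14/(14+14) = 1/2.
Hence ρ ≥ (1/2)^(1/2) ≈ 0.707.

0.707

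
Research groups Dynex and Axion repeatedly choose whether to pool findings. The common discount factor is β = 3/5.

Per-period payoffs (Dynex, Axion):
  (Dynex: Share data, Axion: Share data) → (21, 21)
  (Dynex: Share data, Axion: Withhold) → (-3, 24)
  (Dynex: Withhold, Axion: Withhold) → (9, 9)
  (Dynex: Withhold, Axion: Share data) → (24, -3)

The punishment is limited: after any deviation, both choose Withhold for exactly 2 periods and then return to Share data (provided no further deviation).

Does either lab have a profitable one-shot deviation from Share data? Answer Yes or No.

A one-shot deviation gives 24 now, then 9 for 2 periods, then back to 21.
Gain from deviating: (24−21) today; loss: (21−9) in each of the next 2 periods.
No-deviation condition: (21−9)(β+…+β^2) ≥ 24−21, i.e. β+…+β^2 ≥ 1/4.
At β = 3/5: β+…+β^2 = 0.9600 ≥ 0.2500.
So cooperation is sustainable.

No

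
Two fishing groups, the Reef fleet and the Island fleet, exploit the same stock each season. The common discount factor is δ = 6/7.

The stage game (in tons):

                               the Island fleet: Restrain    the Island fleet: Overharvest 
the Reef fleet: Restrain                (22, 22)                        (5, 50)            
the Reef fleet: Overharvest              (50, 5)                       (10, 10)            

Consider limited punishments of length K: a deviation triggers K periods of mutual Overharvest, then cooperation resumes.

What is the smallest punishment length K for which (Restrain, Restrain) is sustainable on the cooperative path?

4

Need Σ_{k=1}^{K} δ^k ≥ (50−22)/(22−10) = 2.3333 at δ = 6/7.
At K = 3 the sum is 2.2216 < 2.3333; at K = 4 it is 2.7613 ≥ 2.3333.
So the minimum punishment length is K = 4.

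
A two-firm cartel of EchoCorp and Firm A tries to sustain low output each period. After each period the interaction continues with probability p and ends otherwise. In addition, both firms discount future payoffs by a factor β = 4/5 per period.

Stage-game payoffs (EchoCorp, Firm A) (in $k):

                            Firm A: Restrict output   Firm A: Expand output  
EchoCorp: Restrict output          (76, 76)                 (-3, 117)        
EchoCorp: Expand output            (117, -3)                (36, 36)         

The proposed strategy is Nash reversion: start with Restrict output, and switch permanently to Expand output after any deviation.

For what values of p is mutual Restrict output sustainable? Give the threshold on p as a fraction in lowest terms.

205/324

With continuation probability p and discount β, the effective per-period discount factor is βp.
Grim-trigger IC: βp ≥ (117−76)/(117−36) = 41/81.
So p ≥ (41/81)/(4/5) = 205/324.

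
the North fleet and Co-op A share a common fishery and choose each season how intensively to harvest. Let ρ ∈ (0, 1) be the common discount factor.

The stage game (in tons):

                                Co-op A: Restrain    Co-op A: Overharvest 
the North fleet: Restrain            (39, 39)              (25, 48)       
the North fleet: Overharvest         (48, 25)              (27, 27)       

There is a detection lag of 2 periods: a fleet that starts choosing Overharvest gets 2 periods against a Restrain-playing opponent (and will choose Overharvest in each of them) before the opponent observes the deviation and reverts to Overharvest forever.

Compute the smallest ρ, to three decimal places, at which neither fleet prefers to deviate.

Deviating for the 2 undetected periods gains 48−39 = 9 per period over cooperation, then loses 39−27 = 12 per period forever once punishment starts.
Gain: 9(1 + ρ + … + ρ^1); loss: 12·ρ^2/(1−ρ).
No profitable deviation ⇔ 9(1−ρ^2) ≤ 12·ρ^2, i.e. ρ^2 ≥ 9/(9+12) = 3/7.
Hence ρ ≥ (3/7)^(1/2) ≈ 0.655.

0.655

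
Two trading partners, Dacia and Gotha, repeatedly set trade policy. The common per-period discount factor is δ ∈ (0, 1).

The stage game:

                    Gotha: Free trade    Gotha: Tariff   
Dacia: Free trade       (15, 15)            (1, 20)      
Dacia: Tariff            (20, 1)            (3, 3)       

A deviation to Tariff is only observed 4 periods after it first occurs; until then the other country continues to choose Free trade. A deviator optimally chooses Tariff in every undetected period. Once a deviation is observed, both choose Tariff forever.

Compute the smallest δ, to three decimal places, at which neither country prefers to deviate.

A deviator earns 20 for 4 periods, then 3 forever; cooperating earns 15 forever. Multiplying the IC by (1−δ):
15 ≥ 20(1−δ^4) + 3δ^4, so 17·δ^4 ≥ 5 and δ^4 ≥ 5/17.
δ ≥ (5/17)^(1/4) ≈ 0.736.

0.736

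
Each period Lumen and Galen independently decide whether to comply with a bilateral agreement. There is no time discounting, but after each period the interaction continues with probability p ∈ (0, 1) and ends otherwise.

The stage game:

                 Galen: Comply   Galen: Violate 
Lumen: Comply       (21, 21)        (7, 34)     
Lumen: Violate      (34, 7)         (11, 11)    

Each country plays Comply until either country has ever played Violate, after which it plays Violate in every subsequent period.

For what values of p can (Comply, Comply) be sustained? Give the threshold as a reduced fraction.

13/23

With no time discounting, the continuation probability p plays the role of the discount factor.
Grim-trigger IC: 21/(1−p) ≥ 34 + 11p/(1−p) ⇒ p ≥ (34−21)/(34−11) = 13/23.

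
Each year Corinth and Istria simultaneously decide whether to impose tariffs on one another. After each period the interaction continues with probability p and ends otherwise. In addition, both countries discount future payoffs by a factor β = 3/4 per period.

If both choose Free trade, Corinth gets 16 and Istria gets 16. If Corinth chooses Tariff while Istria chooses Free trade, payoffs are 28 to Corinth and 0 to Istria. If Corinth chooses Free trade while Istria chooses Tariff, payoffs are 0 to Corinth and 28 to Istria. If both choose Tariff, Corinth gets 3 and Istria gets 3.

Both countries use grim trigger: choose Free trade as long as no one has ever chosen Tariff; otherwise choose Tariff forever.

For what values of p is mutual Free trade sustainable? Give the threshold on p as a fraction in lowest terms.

16/25

Expected continuation weight on next period's payoff is β·p = 3/4·p, which plays the role of the discount factor.
Cooperation requires 3/4·p ≥ (28−16)/(28−3) = 12/25, hence p ≥ 16/25.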